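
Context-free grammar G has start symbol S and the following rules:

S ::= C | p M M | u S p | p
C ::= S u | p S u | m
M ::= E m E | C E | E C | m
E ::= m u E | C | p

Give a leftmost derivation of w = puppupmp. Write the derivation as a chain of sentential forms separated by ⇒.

S ⇒ pMM ⇒ pCEM ⇒ pSuEM ⇒ puSpuEM ⇒ puppuEM ⇒ puppupM ⇒ puppupCE ⇒ puppupmE ⇒ puppupmp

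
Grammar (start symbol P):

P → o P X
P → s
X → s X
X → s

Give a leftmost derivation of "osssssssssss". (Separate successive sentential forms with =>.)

P => oPX   [P → o P X]
oPX => osX   [P → s]
osX => ossX   [X → s X]
ossX => osssX   [X → s X]
osssX => ossssX   [X → s X]
ossssX => osssssX   [X → s X]
osssssX => ossssssX   [X → s X]
ossssssX => osssssssX   [X → s X]
osssssssX => ossssssssX   [X → s X]
ossssssssX => osssssssssX   [X → s X]
osssssssssX => ossssssssssX   [X → s X]
ossssssssssX => osssssssssss   [X → s]

P=>oPX=>osX=>ossX=>osssX=>ossssX=>osssssX=>ossssssX=>osssssssX=>ossssssssX=>osssssssssX=>ossssssssssX=>osssssssssss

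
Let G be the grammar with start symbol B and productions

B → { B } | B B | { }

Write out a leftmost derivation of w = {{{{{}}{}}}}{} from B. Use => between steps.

B => BB   [B → B B]
BB => {B}B   [B → { B }]
{B}B => {{B}}B   [B → { B }]
{{B}}B => {{{B}}}B   [B → { B }]
{{{B}}}B => {{{BB}}}B   [B → B B]
{{{BB}}}B => {{{{B}B}}}B   [B → { B }]
{{{{B}B}}}B => {{{{{}}B}}}B   [B → { }]
{{{{{}}B}}}B => {{{{{}}{}}}}B   [B → { }]
{{{{{}}{}}}}B => {{{{{}}{}}}}{}   [B → { }]

B=>BB=>{B}B=>{{B}}B=>{{{B}}}B=>{{{BB}}}B=>{{{{B}B}}}B=>{{{{{}}B}}}B=>{{{{{}}{}}}}B=>{{{{{}}{}}}}{}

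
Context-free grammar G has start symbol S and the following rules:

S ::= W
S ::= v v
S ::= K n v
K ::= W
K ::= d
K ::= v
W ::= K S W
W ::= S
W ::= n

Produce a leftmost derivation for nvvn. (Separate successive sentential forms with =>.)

S => W => KSW => WSW => nSW => nvvW => nvvn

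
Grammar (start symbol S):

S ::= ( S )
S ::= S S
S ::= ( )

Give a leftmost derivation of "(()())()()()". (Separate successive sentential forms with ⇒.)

S ⇒ SS ⇒ SSS ⇒ SSSS ⇒ (S)SSS ⇒ (SS)SSS ⇒ (()S)SSS ⇒ (()())SSS ⇒ (()())()SS ⇒ (()())()()S ⇒ (()())()()()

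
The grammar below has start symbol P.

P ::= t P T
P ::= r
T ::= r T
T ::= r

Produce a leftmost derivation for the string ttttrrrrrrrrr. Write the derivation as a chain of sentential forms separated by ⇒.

P⇒tPT⇒ttPTT⇒tttPTTT⇒ttttPTTTT⇒ttttrTTTT⇒ttttrrTTT⇒ttttrrrTT⇒ttttrrrrTT⇒ttttrrrrrTT⇒ttttrrrrrrT⇒ttttrrrrrrrT⇒ttttrrrrrrrrT⇒ttttrrrrrrrrr

P ⇒ tPT   [P ::= t P T]
tPT ⇒ ttPTT   [P ::= t P T]
ttPTT ⇒ tttPTTT   [P ::= t P T]
tttPTTT ⇒ ttttPTTTT   [P ::= t P T]
ttttPTTTT ⇒ ttttrTTTT   [P ::= r]
ttttrTTTT ⇒ ttttrrTTT   [T ::= r]
ttttrrTTT ⇒ ttttrrrTT   [T ::= r]
ttttrrrTT ⇒ ttttrrrrTT   [T ::= r T]
ttttrrrrTT ⇒ ttttrrrrrTT   [T ::= r T]
ttttrrrrrTT ⇒ ttttrrrrrrT   [T ::= r]
ttttrrrrrrT ⇒ ttttrrrrrrrT   [T ::= r T]
ttttrrrrrrrT ⇒ ttttrrrrrrrrT   [T ::= r T]
ttttrrrrrrrrT ⇒ ttttrrrrrrrrr   [T ::= r]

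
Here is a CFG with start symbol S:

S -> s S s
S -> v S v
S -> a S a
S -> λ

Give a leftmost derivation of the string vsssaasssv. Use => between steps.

S => vSv   [S -> v S v]
vSv => vsSsv   [S -> s S s]
vsSsv => vssSssv   [S -> s S s]
vssSssv => vsssSsssv   [S -> s S s]
vsssSsssv => vsssaSasssv   [S -> a S a]
vsssaSasssv => vsssaasssv   [S -> λ]

S => vSv => vsSsv => vssSssv => vsssSsssv => vsssaSasssv => vsssaasssv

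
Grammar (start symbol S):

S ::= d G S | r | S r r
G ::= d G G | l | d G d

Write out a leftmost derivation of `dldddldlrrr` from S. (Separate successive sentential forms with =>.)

S => dGS   [S ::= d G S]
dGS => dlS   [G ::= l]
dlS => dlSrr   [S ::= S r r]
dlSrr => dldGSrr   [S ::= d G S]
dldGSrr => dlddGGSrr   [G ::= d G G]
dlddGGSrr => dldddGdGSrr   [G ::= d G d]
dldddGdGSrr => dldddldGSrr   [G ::= l]
dldddldGSrr => dldddldlSrr   [G ::= l]
dldddldlSrr => dldddldlrrr   [S ::= r]

S => dGS => dlS => dlSrr => dldGSrr => dlddGGSrr => dldddGdGSrr => dldddldGSrr => dldddldlSrr => dldddldlrrr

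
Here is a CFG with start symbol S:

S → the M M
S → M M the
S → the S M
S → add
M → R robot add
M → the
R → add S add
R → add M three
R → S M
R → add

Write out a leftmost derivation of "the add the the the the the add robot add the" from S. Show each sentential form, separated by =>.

S => the M M   [S → the M M]
the M M => the R robot add M   [M → R robot add]
the R robot add M => the add S add robot add M   [R → add S add]
the add S add robot add M => the add the S M add robot add M   [S → the S M]
the add the S M add robot add M => the add the M M the M add robot add M   [S → M M the]
the add the M M the M add robot add M => the add the the M the M add robot add M   [M → the]
the add the the M the M add robot add M => the add the the the the M add robot add M   [M → the]
the add the the the the M add robot add M => the add the the the the the add robot add M   [M → the]
the add the the the the the add robot add M => the add the the the the the add robot add the   [M → the]

S => the M M => the R robot add M => the add S add robot add M => the add the S M add robot add M => the add the M M the M add robot add M => the add the the M the M add robot add M => the add the the the the M add robot add M => the add the the the the the add robot add M => the add the the the the the add robot add the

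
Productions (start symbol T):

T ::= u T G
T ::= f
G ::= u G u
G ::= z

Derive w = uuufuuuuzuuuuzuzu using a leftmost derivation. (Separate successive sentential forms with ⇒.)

T ⇒ uTG ⇒ uuTGG ⇒ uuuTGGG ⇒ uuufGGG ⇒ uuufuGuGG ⇒ uuufuuGuuGG ⇒ uuufuuuGuuuGG ⇒ uuufuuuuGuuuuGG ⇒ uuufuuuuzuuuuGG ⇒ uuufuuuuzuuuuzG ⇒ uuufuuuuzuuuuzuGu ⇒ uuufuuuuzuuuuzuzu

T ⇒ uTG   [T ::= u T G]
uTG ⇒ uuTGG   [T ::= u T G]
uuTGG ⇒ uuuTGGG   [T ::= u T G]
uuuTGGG ⇒ uuufGGG   [T ::= f]
uuufGGG ⇒ uuufuGuGG   [G ::= u G u]
uuufuGuGG ⇒ uuufuuGuuGG   [G ::= u G u]
uuufuuGuuGG ⇒ uuufuuuGuuuGG   [G ::= u G u]
uuufuuuGuuuGG ⇒ uuufuuuuGuuuuGG   [G ::= u G u]
uuufuuuuGuuuuGG ⇒ uuufuuuuzuuuuGG   [G ::= z]
uuufuuuuzuuuuGG ⇒ uuufuuuuzuuuuzG   [G ::= z]
uuufuuuuzuuuuzG ⇒ uuufuuuuzuuuuzuGu   [G ::= u G u]
uuufuuuuzuuuuzuGu ⇒ uuufuuuuzuuuuzuzu   [G ::= z]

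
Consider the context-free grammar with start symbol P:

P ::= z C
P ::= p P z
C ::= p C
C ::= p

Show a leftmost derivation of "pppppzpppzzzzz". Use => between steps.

P=>pPz=>ppPzz=>pppPzzz=>ppppPzzzz=>pppppPzzzzz=>pppppzCzzzzz=>pppppzpCzzzzz=>pppppzppCzzzzz=>pppppzpppzzzzz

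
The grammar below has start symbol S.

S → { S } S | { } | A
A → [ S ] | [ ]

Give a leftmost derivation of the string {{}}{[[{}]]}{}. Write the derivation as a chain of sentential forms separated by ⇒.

S ⇒ {S}S ⇒ {{}}S ⇒ {{}}{S}S ⇒ {{}}{A}S ⇒ {{}}{[S]}S ⇒ {{}}{[A]}S ⇒ {{}}{[[S]]}S ⇒ {{}}{[[{}]]}S ⇒ {{}}{[[{}]]}{}

S ⇒ {S}S   [S → { S } S]
{S}S ⇒ {{}}S   [S → { }]
{{}}S ⇒ {{}}{S}S   [S → { S } S]
{{}}{S}S ⇒ {{}}{A}S   [S → A]
{{}}{A}S ⇒ {{}}{[S]}S   [A → [ S ]]
{{}}{[S]}S ⇒ {{}}{[A]}S   [S → A]
{{}}{[A]}S ⇒ {{}}{[[S]]}S   [A → [ S ]]
{{}}{[[S]]}S ⇒ {{}}{[[{}]]}S   [S → { }]
{{}}{[[{}]]}S ⇒ {{}}{[[{}]]}{}   [S → { }]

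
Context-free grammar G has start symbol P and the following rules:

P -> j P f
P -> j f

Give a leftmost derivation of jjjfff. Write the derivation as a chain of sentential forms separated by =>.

P => jPf   [P -> j P f]
jPf => jjPff   [P -> j P f]
jjPff => jjjfff   [P -> j f]

P => jPf => jjPff => jjjfff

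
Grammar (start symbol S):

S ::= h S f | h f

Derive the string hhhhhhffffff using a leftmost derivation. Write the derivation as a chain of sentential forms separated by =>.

S => hSf => hhSff => hhhSfff => hhhhSffff => hhhhhSfffff => hhhhhhffffff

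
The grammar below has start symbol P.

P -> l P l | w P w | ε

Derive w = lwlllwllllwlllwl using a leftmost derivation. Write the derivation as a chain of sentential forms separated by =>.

P => lPl => lwPwl => lwlPlwl => lwllPllwl => lwlllPlllwl => lwlllwPwlllwl => lwlllwlPlwlllwl => lwlllwllPllwlllwl => lwlllwllllwlllwl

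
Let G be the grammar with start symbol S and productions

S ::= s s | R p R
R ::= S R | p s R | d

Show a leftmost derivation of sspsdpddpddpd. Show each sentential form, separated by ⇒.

S ⇒ RpR ⇒ SRpR ⇒ ssRpR ⇒ sspsRpR ⇒ sspsSRpR ⇒ sspsRpRRpR ⇒ sspsSRpRRpR ⇒ sspsRpRRpRRpR ⇒ sspsdpRRpRRpR ⇒ sspsdpdRpRRpR ⇒ sspsdpddpRRpR ⇒ sspsdpddpdRpR ⇒ sspsdpddpddpR ⇒ sspsdpddpddpd

S ⇒ RpR   [S ::= R p R]
RpR ⇒ SRpR   [R ::= S R]
SRpR ⇒ ssRpR   [S ::= s s]
ssRpR ⇒ sspsRpR   [R ::= p s R]
sspsRpR ⇒ sspsSRpR   [R ::= S R]
sspsSRpR ⇒ sspsRpRRpR   [S ::= R p R]
sspsRpRRpR ⇒ sspsSRpRRpR   [R ::= S R]
sspsSRpRRpR ⇒ sspsRpRRpRRpR   [S ::= R p R]
sspsRpRRpRRpR ⇒ sspsdpRRpRRpR   [R ::= d]
sspsdpRRpRRpR ⇒ sspsdpdRpRRpR   [R ::= d]
sspsdpdRpRRpR ⇒ sspsdpddpRRpR   [R ::= d]
sspsdpddpRRpR ⇒ sspsdpddpdRpR   [R ::= d]
sspsdpddpdRpR ⇒ sspsdpddpddpR   [R ::= d]
sspsdpddpddpR ⇒ sspsdpddpddpd   [R ::= d]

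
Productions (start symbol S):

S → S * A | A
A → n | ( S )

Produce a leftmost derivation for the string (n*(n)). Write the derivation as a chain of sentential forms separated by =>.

S => A => (S) => (S*A) => (A*A) => (n*A) => (n*(S)) => (n*(A)) => (n*(n))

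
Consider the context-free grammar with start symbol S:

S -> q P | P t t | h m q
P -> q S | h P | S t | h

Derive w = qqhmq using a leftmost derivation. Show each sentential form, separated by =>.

S => qP => qqS => qqhmq

S => qP   [S -> q P]
qP => qqS   [P -> q S]
qqS => qqhmq   [S -> h m q]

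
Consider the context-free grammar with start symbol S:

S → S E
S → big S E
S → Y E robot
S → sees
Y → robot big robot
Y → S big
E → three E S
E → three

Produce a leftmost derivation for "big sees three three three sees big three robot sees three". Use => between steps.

S => big S E => big S E E => big sees E E => big sees three E S E => big sees three three E S S E => big sees three three three S S E => big sees three three three Y E robot S E => big sees three three three S big E robot S E => big sees three three three sees big E robot S E => big sees three three three sees big three robot S E => big sees three three three sees big three robot sees E => big sees three three three sees big three robot sees three

S => big S E   [S → big S E]
big S E => big S E E   [S → S E]
big S E E => big sees E E   [S → sees]
big sees E E => big sees three E S E   [E → three E S]
big sees three E S E => big sees three three E S S E   [E → three E S]
big sees three three E S S E => big sees three three three S S E   [E → three]
big sees three three three S S E => big sees three three three Y E robot S E   [S → Y E robot]
big sees three three three Y E robot S E => big sees three three three S big E robot S E   [Y → S big]
big sees three three three S big E robot S E => big sees three three three sees big E robot S E   [S → sees]
big sees three three three sees big E robot S E => big sees three three three sees big three robot S E   [E → three]
big sees three three three sees big three robot S E => big sees three three three sees big three robot sees E   [S → sees]
big sees three three three sees big three robot sees E => big sees three three three sees big three robot sees three   [E → three]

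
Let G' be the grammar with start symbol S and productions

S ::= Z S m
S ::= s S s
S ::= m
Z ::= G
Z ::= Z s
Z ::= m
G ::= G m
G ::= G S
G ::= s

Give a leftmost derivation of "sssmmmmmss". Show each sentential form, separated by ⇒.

S ⇒ sSs   [S ::= s S s]
sSs ⇒ ssSss   [S ::= s S s]
ssSss ⇒ ssZSmss   [S ::= Z S m]
ssZSmss ⇒ ssGSmss   [Z ::= G]
ssGSmss ⇒ ssGmSmss   [G ::= G m]
ssGmSmss ⇒ ssGSmSmss   [G ::= G S]
ssGSmSmss ⇒ ssGmSmSmss   [G ::= G m]
ssGmSmSmss ⇒ sssmSmSmss   [G ::= s]
sssmSmSmss ⇒ sssmmmSmss   [S ::= m]
sssmmmSmss ⇒ sssmmmmmss   [S ::= m]

S ⇒ sSs ⇒ ssSss ⇒ ssZSmss ⇒ ssGSmss ⇒ ssGmSmss ⇒ ssGSmSmss ⇒ ssGmSmSmss ⇒ sssmSmSmss ⇒ sssmmmSmss ⇒ sssmmmmmss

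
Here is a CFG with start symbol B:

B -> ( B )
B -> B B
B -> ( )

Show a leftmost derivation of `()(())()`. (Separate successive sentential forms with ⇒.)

B ⇒ BB   [B -> B B]
BB ⇒ BBB   [B -> B B]
BBB ⇒ ()BB   [B -> ( )]
()BB ⇒ ()(B)B   [B -> ( B )]
()(B)B ⇒ ()(())B   [B -> ( )]
()(())B ⇒ ()(())()   [B -> ( )]

B ⇒ BB ⇒ BBB ⇒ ()BB ⇒ ()(B)B ⇒ ()(())B ⇒ ()(())()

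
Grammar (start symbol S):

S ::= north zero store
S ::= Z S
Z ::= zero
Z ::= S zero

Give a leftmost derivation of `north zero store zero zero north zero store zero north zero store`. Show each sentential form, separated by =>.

S => Z S => S zero S => north zero store zero S => north zero store zero Z S => north zero store zero S zero S => north zero store zero Z S zero S => north zero store zero zero S zero S => north zero store zero zero north zero store zero S => north zero store zero zero north zero store zero north zero store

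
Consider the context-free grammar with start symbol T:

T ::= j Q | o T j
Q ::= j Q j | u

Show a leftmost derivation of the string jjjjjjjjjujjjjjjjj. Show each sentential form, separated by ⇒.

T⇒jQ⇒jjQj⇒jjjQjj⇒jjjjQjjj⇒jjjjjQjjjj⇒jjjjjjQjjjjj⇒jjjjjjjQjjjjjj⇒jjjjjjjjQjjjjjjj⇒jjjjjjjjjQjjjjjjjj⇒jjjjjjjjjujjjjjjjj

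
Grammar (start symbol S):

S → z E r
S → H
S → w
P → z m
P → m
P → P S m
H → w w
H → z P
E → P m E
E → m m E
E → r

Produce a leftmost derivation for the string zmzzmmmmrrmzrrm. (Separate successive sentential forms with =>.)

S=>H=>zP=>zPSm=>zPSmSm=>zmSmSm=>zmzErmSm=>zmzPmErmSm=>zmzzmmErmSm=>zmzzmmmmErmSm=>zmzzmmmmrrmSm=>zmzzmmmmrrmzErm=>zmzzmmmmrrmzrrm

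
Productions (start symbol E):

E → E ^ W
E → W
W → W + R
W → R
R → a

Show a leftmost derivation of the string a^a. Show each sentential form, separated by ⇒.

E⇒E^W⇒W^W⇒R^W⇒a^W⇒a^R⇒a^a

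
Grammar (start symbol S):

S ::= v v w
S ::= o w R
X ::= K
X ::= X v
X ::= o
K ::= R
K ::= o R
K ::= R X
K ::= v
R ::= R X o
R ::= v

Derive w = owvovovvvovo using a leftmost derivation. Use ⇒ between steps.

S ⇒ owR   [S ::= o w R]
owR ⇒ owRXo   [R ::= R X o]
owRXo ⇒ owRXoXo   [R ::= R X o]
owRXoXo ⇒ owRXoXoXo   [R ::= R X o]
owRXoXoXo ⇒ owvXoXoXo   [R ::= v]
owvXoXoXo ⇒ owvXvoXoXo   [X ::= X v]
owvXvoXoXo ⇒ owvovoXoXo   [X ::= o]
owvovoXoXo ⇒ owvovoXvoXo   [X ::= X v]
owvovoXvoXo ⇒ owvovoXvvoXo   [X ::= X v]
owvovoXvvoXo ⇒ owvovoKvvoXo   [X ::= K]
owvovoKvvoXo ⇒ owvovovvvoXo   [K ::= v]
owvovovvvoXo ⇒ owvovovvvoKo   [X ::= K]
owvovovvvoKo ⇒ owvovovvvovo   [K ::= v]

S⇒owR⇒owRXo⇒owRXoXo⇒owRXoXoXo⇒owvXoXoXo⇒owvXvoXoXo⇒owvovoXoXo⇒owvovoXvoXo⇒owvovoXvvoXo⇒owvovoKvvoXo⇒owvovovvvoXo⇒owvovovvvoKo⇒owvovovvvovo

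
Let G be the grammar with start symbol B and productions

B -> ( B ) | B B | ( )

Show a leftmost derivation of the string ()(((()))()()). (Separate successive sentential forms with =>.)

B=>BB=>()B=>()(B)=>()(BB)=>()(BBB)=>()((B)BB)=>()(((B))BB)=>()(((()))BB)=>()(((()))()B)=>()(((()))()())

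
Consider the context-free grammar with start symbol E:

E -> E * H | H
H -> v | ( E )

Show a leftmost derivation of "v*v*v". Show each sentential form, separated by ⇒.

E ⇒ E*H   [E -> E * H]
E*H ⇒ E*H*H   [E -> E * H]
E*H*H ⇒ H*H*H   [E -> H]
H*H*H ⇒ v*H*H   [H -> v]
v*H*H ⇒ v*v*H   [H -> v]
v*v*H ⇒ v*v*v   [H -> v]

E ⇒ E*H ⇒ E*H*H ⇒ H*H*H ⇒ v*H*H ⇒ v*v*H ⇒ v*v*v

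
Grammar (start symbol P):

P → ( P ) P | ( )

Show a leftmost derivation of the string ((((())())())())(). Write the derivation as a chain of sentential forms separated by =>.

P => (P)P   [P → ( P ) P]
(P)P => ((P)P)P   [P → ( P ) P]
((P)P)P => (((P)P)P)P   [P → ( P ) P]
(((P)P)P)P => ((((P)P)P)P)P   [P → ( P ) P]
((((P)P)P)P)P => ((((())P)P)P)P   [P → ( )]
((((())P)P)P)P => ((((())())P)P)P   [P → ( )]
((((())())P)P)P => ((((())())())P)P   [P → ( )]
((((())())())P)P => ((((())())())())P   [P → ( )]
((((())())())())P => ((((())())())())()   [P → ( )]

P => (P)P => ((P)P)P => (((P)P)P)P => ((((P)P)P)P)P => ((((())P)P)P)P => ((((())())P)P)P => ((((())())())P)P => ((((())())())())P => ((((())())())())()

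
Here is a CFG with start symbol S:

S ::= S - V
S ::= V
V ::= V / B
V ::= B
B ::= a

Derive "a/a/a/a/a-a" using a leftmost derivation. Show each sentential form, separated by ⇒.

S ⇒ S-V ⇒ V-V ⇒ V/B-V ⇒ V/B/B-V ⇒ V/B/B/B-V ⇒ V/B/B/B/B-V ⇒ B/B/B/B/B-V ⇒ a/B/B/B/B-V ⇒ a/a/B/B/B-V ⇒ a/a/a/B/B-V ⇒ a/a/a/a/B-V ⇒ a/a/a/a/a-V ⇒ a/a/a/a/a-B ⇒ a/a/a/a/a-a

S ⇒ S-V   [S ::= S - V]
S-V ⇒ V-V   [S ::= V]
V-V ⇒ V/B-V   [V ::= V / B]
V/B-V ⇒ V/B/B-V   [V ::= V / B]
V/B/B-V ⇒ V/B/B/B-V   [V ::= V / B]
V/B/B/B-V ⇒ V/B/B/B/B-V   [V ::= V / B]
V/B/B/B/B-V ⇒ B/B/B/B/B-V   [V ::= B]
B/B/B/B/B-V ⇒ a/B/B/B/B-V   [B ::= a]
a/B/B/B/B-V ⇒ a/a/B/B/B-V   [B ::= a]
a/a/B/B/B-V ⇒ a/a/a/B/B-V   [B ::= a]
a/a/a/B/B-V ⇒ a/a/a/a/B-V   [B ::= a]
a/a/a/a/B-V ⇒ a/a/a/a/a-V   [B ::= a]
a/a/a/a/a-V ⇒ a/a/a/a/a-B   [V ::= B]
a/a/a/a/a-B ⇒ a/a/a/a/a-a   [B ::= a]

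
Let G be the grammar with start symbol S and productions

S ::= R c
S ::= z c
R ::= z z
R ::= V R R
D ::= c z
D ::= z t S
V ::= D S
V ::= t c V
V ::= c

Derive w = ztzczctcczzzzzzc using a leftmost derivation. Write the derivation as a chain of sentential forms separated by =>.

S => Rc   [S ::= R c]
Rc => VRRc   [R ::= V R R]
VRRc => DSRRc   [V ::= D S]
DSRRc => ztSSRRc   [D ::= z t S]
ztSSRRc => ztzcSRRc   [S ::= z c]
ztzcSRRc => ztzczcRRc   [S ::= z c]
ztzczcRRc => ztzczcVRRRc   [R ::= V R R]
ztzczcVRRRc => ztzczctcVRRRc   [V ::= t c V]
ztzczctcVRRRc => ztzczctccRRRc   [V ::= c]
ztzczctccRRRc => ztzczctcczzRRc   [R ::= z z]
ztzczctcczzRRc => ztzczctcczzzzRc   [R ::= z z]
ztzczctcczzzzRc => ztzczctcczzzzzzc   [R ::= z z]

S => Rc => VRRc => DSRRc => ztSSRRc => ztzcSRRc => ztzczcRRc => ztzczcVRRRc => ztzczctcVRRRc => ztzczctccRRRc => ztzczctcczzRRc => ztzczctcczzzzRc => ztzczctcczzzzzzc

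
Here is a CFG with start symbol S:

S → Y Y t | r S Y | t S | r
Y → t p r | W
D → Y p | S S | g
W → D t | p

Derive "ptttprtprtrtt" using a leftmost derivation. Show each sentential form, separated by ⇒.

S ⇒ YYt ⇒ WYt ⇒ pYt ⇒ pWt ⇒ pDtt ⇒ pSStt ⇒ ptSStt ⇒ pttSStt ⇒ pttYYtStt ⇒ ptttprYtStt ⇒ ptttprtprtStt ⇒ ptttprtprtrtt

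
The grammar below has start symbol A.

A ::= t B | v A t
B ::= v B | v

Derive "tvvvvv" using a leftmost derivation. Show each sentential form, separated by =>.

A => tB => tvB => tvvB => tvvvB => tvvvvB => tvvvvv

A => tB   [A ::= t B]
tB => tvB   [B ::= v B]
tvB => tvvB   [B ::= v B]
tvvB => tvvvB   [B ::= v B]
tvvvB => tvvvvB   [B ::= v B]
tvvvvB => tvvvvv   [B ::= v]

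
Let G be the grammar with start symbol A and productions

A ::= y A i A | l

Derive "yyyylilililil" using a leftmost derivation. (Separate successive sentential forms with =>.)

A => yAiA   [A ::= y A i A]
yAiA => yyAiAiA   [A ::= y A i A]
yyAiAiA => yyyAiAiAiA   [A ::= y A i A]
yyyAiAiAiA => yyyyAiAiAiAiA   [A ::= y A i A]
yyyyAiAiAiAiA => yyyyliAiAiAiA   [A ::= l]
yyyyliAiAiAiA => yyyyliliAiAiA   [A ::= l]
yyyyliliAiAiA => yyyylililiAiA   [A ::= l]
yyyylililiAiA => yyyylilililiA   [A ::= l]
yyyylilililiA => yyyylilililil   [A ::= l]

A => yAiA => yyAiAiA => yyyAiAiAiA => yyyyAiAiAiAiA => yyyyliAiAiAiA => yyyyliliAiAiA => yyyylililiAiA => yyyylilililiA => yyyylilililil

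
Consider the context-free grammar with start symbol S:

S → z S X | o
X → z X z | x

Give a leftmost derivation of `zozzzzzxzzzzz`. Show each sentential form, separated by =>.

S => zSX => zoX => zozXz => zozzXzz => zozzzXzzz => zozzzzXzzzz => zozzzzzXzzzzz => zozzzzzxzzzzz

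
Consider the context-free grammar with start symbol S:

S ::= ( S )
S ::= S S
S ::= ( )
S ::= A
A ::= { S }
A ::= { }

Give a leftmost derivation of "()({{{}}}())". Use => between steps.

S => SS   [S ::= S S]
SS => ()S   [S ::= ( )]
()S => ()(S)   [S ::= ( S )]
()(S) => ()(SS)   [S ::= S S]
()(SS) => ()(AS)   [S ::= A]
()(AS) => ()({S}S)   [A ::= { S }]
()({S}S) => ()({A}S)   [S ::= A]
()({A}S) => ()({{S}}S)   [A ::= { S }]
()({{S}}S) => ()({{A}}S)   [S ::= A]
()({{A}}S) => ()({{{}}}S)   [A ::= { }]
()({{{}}}S) => ()({{{}}}())   [S ::= ( )]

S => SS => ()S => ()(S) => ()(SS) => ()(AS) => ()({S}S) => ()({A}S) => ()({{S}}S) => ()({{A}}S) => ()({{{}}}S) => ()({{{}}}())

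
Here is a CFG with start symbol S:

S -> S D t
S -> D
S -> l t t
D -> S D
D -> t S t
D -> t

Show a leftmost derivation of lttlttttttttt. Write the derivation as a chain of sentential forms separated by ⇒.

S ⇒ D   [S -> D]
D ⇒ SD   [D -> S D]
SD ⇒ lttD   [S -> l t t]
lttD ⇒ lttSD   [D -> S D]
lttSD ⇒ lttSDtD   [S -> S D t]
lttSDtD ⇒ lttSDtDtD   [S -> S D t]
lttSDtDtD ⇒ lttSDtDtDtD   [S -> S D t]
lttSDtDtDtD ⇒ lttlttDtDtDtD   [S -> l t t]
lttlttDtDtDtD ⇒ lttlttttDtDtD   [D -> t]
lttlttttDtDtD ⇒ lttlttttttDtD   [D -> t]
lttlttttttDtD ⇒ lttlttttttttD   [D -> t]
lttlttttttttD ⇒ lttlttttttttt   [D -> t]

S ⇒ D ⇒ SD ⇒ lttD ⇒ lttSD ⇒ lttSDtD ⇒ lttSDtDtD ⇒ lttSDtDtDtD ⇒ lttlttDtDtDtD ⇒ lttlttttDtDtD ⇒ lttlttttttDtD ⇒ lttlttttttttD ⇒ lttlttttttttt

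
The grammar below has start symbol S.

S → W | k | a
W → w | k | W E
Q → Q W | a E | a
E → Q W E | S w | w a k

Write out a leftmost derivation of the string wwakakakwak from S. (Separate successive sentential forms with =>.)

S => W => WE => WEE => wEE => wwakE => wwakQWE => wwakaWE => wwakakE => wwakakQWE => wwakakaWE => wwakakakE => wwakakakwak

S => W   [S → W]
W => WE   [W → W E]
WE => WEE   [W → W E]
WEE => wEE   [W → w]
wEE => wwakE   [E → w a k]
wwakE => wwakQWE   [E → Q W E]
wwakQWE => wwakaWE   [Q → a]
wwakaWE => wwakakE   [W → k]
wwakakE => wwakakQWE   [E → Q W E]
wwakakQWE => wwakakaWE   [Q → a]
wwakakaWE => wwakakakE   [W → k]
wwakakakE => wwakakakwak   [E → w a k]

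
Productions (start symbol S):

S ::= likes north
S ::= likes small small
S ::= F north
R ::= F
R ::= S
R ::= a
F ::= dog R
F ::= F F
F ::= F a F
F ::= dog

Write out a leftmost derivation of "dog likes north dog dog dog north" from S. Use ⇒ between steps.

S ⇒ F north ⇒ F F north ⇒ F F F north ⇒ dog R F F north ⇒ dog S F F north ⇒ dog likes north F F north ⇒ dog likes north dog R F north ⇒ dog likes north dog F F north ⇒ dog likes north dog dog F north ⇒ dog likes north dog dog dog north

S ⇒ F north   [S ::= F north]
F north ⇒ F F north   [F ::= F F]
F F north ⇒ F F F north   [F ::= F F]
F F F north ⇒ dog R F F north   [F ::= dog R]
dog R F F north ⇒ dog S F F north   [R ::= S]
dog S F F north ⇒ dog likes north F F north   [S ::= likes north]
dog likes north F F north ⇒ dog likes north dog R F north   [F ::= dog R]
dog likes north dog R F north ⇒ dog likes north dog F F north   [R ::= F]
dog likes north dog F F north ⇒ dog likes north dog dog F north   [F ::= dog]
dog likes north dog dog F north ⇒ dog likes north dog dog dog north   [F ::= dog]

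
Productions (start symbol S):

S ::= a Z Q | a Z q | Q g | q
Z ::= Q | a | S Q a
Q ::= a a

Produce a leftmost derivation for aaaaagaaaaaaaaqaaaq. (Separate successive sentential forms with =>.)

S => aZq   [S ::= a Z q]
aZq => aSQaq   [Z ::= S Q a]
aSQaq => aaZqQaq   [S ::= a Z q]
aaZqQaq => aaSQaqQaq   [Z ::= S Q a]
aaSQaqQaq => aaaZQQaqQaq   [S ::= a Z Q]
aaaZQQaqQaq => aaaSQaQQaqQaq   [Z ::= S Q a]
aaaSQaQQaqQaq => aaaQgQaQQaqQaq   [S ::= Q g]
aaaQgQaQQaqQaq => aaaaagQaQQaqQaq   [Q ::= a a]
aaaaagQaQQaqQaq => aaaaagaaaQQaqQaq   [Q ::= a a]
aaaaagaaaQQaqQaq => aaaaagaaaaaQaqQaq   [Q ::= a a]
aaaaagaaaaaQaqQaq => aaaaagaaaaaaaaqQaq   [Q ::= a a]
aaaaagaaaaaaaaqQaq => aaaaagaaaaaaaaqaaaq   [Q ::= a a]

S => aZq => aSQaq => aaZqQaq => aaSQaqQaq => aaaZQQaqQaq => aaaSQaQQaqQaq => aaaQgQaQQaqQaq => aaaaagQaQQaqQaq => aaaaagaaaQQaqQaq => aaaaagaaaaaQaqQaq => aaaaagaaaaaaaaqQaq => aaaaagaaaaaaaaqaaaq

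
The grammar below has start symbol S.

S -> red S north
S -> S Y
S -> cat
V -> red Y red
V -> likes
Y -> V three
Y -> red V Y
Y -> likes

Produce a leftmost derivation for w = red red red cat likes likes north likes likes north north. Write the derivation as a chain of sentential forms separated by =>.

S => red S north => red red S north north => red red S Y north north => red red S Y Y north north => red red red S north Y Y north north => red red red S Y north Y Y north north => red red red S Y Y north Y Y north north => red red red cat Y Y north Y Y north north => red red red cat likes Y north Y Y north north => red red red cat likes likes north Y Y north north => red red red cat likes likes north likes Y north north => red red red cat likes likes north likes likes north north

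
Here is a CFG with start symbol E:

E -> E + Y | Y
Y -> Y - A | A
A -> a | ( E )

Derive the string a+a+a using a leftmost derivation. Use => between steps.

E => E+Y   [E -> E + Y]
E+Y => E+Y+Y   [E -> E + Y]
E+Y+Y => Y+Y+Y   [E -> Y]
Y+Y+Y => A+Y+Y   [Y -> A]
A+Y+Y => a+Y+Y   [A -> a]
a+Y+Y => a+A+Y   [Y -> A]
a+A+Y => a+a+Y   [A -> a]
a+a+Y => a+a+A   [Y -> A]
a+a+A => a+a+a   [A -> a]

E=>E+Y=>E+Y+Y=>Y+Y+Y=>A+Y+Y=>a+Y+Y=>a+A+Y=>a+a+Y=>a+a+A=>a+a+a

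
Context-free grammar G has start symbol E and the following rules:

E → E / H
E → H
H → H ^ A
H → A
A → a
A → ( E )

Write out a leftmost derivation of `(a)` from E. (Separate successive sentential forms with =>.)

E=>H=>A=>(E)=>(H)=>(A)=>(a)

E => H   [E → H]
H => A   [H → A]
A => (E)   [A → ( E )]
(E) => (H)   [E → H]
(H) => (A)   [H → A]
(A) => (a)   [A → a]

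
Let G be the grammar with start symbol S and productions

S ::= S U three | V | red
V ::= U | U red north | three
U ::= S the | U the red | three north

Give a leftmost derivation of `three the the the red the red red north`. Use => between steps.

S => V   [S ::= V]
V => U red north   [V ::= U red north]
U red north => U the red red north   [U ::= U the red]
U the red red north => U the red the red red north   [U ::= U the red]
U the red the red red north => S the the red the red red north   [U ::= S the]
S the the red the red red north => V the the red the red red north   [S ::= V]
V the the red the red red north => U the the red the red red north   [V ::= U]
U the the red the red red north => S the the the red the red red north   [U ::= S the]
S the the the red the red red north => V the the the red the red red north   [S ::= V]
V the the the red the red red north => three the the the red the red red north   [V ::= three]

S => V => U red north => U the red red north => U the red the red red north => S the the red the red red north => V the the red the red red north => U the the red the red red north => S the the the red the red red north => V the the the red the red red north => three the the the red the red red north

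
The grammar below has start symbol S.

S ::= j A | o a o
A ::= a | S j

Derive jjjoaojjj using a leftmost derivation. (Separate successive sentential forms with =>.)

S => jA => jSj => jjAj => jjSjj => jjjAjj => jjjSjjj => jjjoaojjj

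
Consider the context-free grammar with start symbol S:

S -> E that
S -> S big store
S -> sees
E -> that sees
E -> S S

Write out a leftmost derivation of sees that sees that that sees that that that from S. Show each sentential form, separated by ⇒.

S ⇒ E that   [S -> E that]
E that ⇒ S S that   [E -> S S]
S S that ⇒ sees S that   [S -> sees]
sees S that ⇒ sees E that that   [S -> E that]
sees E that that ⇒ sees S S that that   [E -> S S]
sees S S that that ⇒ sees E that S that that   [S -> E that]
sees E that S that that ⇒ sees that sees that S that that   [E -> that sees]
sees that sees that S that that ⇒ sees that sees that E that that that   [S -> E that]
sees that sees that E that that that ⇒ sees that sees that that sees that that that   [E -> that sees]

S ⇒ E that ⇒ S S that ⇒ sees S that ⇒ sees E that that ⇒ sees S S that that ⇒ sees E that S that that ⇒ sees that sees that S that that ⇒ sees that sees that E that that that ⇒ sees that sees that that sees that that that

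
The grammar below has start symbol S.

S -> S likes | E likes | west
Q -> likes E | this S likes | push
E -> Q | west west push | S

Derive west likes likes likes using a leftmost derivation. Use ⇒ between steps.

S ⇒ E likes ⇒ S likes ⇒ E likes likes ⇒ S likes likes ⇒ E likes likes likes ⇒ S likes likes likes ⇒ west likes likes likes

S ⇒ E likes   [S -> E likes]
E likes ⇒ S likes   [E -> S]
S likes ⇒ E likes likes   [S -> E likes]
E likes likes ⇒ S likes likes   [E -> S]
S likes likes ⇒ E likes likes likes   [S -> E likes]
E likes likes likes ⇒ S likes likes likes   [E -> S]
S likes likes likes ⇒ west likes likes likes   [S -> west]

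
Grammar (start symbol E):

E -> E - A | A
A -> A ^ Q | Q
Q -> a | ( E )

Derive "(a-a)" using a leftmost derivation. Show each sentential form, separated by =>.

E => A => Q => (E) => (E-A) => (A-A) => (Q-A) => (a-A) => (a-Q) => (a-a)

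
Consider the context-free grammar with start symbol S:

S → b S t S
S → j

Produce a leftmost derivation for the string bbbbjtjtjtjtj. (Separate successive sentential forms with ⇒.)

S⇒bStS⇒bbStStS⇒bbbStStStS⇒bbbbStStStStS⇒bbbbjtStStStS⇒bbbbjtjtStStS⇒bbbbjtjtjtStS⇒bbbbjtjtjtjtS⇒bbbbjtjtjtjtj

S ⇒ bStS   [S → b S t S]
bStS ⇒ bbStStS   [S → b S t S]
bbStStS ⇒ bbbStStStS   [S → b S t S]
bbbStStStS ⇒ bbbbStStStStS   [S → b S t S]
bbbbStStStStS ⇒ bbbbjtStStStS   [S → j]
bbbbjtStStStS ⇒ bbbbjtjtStStS   [S → j]
bbbbjtjtStStS ⇒ bbbbjtjtjtStS   [S → j]
bbbbjtjtjtStS ⇒ bbbbjtjtjtjtS   [S → j]
bbbbjtjtjtjtS ⇒ bbbbjtjtjtjtj   [S → j]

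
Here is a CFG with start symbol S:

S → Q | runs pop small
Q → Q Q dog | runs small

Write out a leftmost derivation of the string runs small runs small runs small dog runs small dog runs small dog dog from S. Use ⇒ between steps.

S ⇒ Q ⇒ Q Q dog ⇒ runs small Q dog ⇒ runs small Q Q dog dog ⇒ runs small Q Q dog Q dog dog ⇒ runs small Q Q dog Q dog Q dog dog ⇒ runs small runs small Q dog Q dog Q dog dog ⇒ runs small runs small runs small dog Q dog Q dog dog ⇒ runs small runs small runs small dog runs small dog Q dog dog ⇒ runs small runs small runs small dog runs small dog runs small dog dog

S ⇒ Q   [S → Q]
Q ⇒ Q Q dog   [Q → Q Q dog]
Q Q dog ⇒ runs small Q dog   [Q → runs small]
runs small Q dog ⇒ runs small Q Q dog dog   [Q → Q Q dog]
runs small Q Q dog dog ⇒ runs small Q Q dog Q dog dog   [Q → Q Q dog]
runs small Q Q dog Q dog dog ⇒ runs small Q Q dog Q dog Q dog dog   [Q → Q Q dog]
runs small Q Q dog Q dog Q dog dog ⇒ runs small runs small Q dog Q dog Q dog dog   [Q → runs small]
runs small runs small Q dog Q dog Q dog dog ⇒ runs small runs small runs small dog Q dog Q dog dog   [Q → runs small]
runs small runs small runs small dog Q dog Q dog dog ⇒ runs small runs small runs small dog runs small dog Q dog dog   [Q → runs small]
runs small runs small runs small dog runs small dog Q dog dog ⇒ runs small runs small runs small dog runs small dog runs small dog dog   [Q → runs small]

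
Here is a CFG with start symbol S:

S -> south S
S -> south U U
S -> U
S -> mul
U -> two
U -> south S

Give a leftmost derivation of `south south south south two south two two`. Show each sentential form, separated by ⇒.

S ⇒ south U U ⇒ south south S U ⇒ south south U U ⇒ south south south S U ⇒ south south south south U U U ⇒ south south south south two U U ⇒ south south south south two south S U ⇒ south south south south two south U U ⇒ south south south south two south two U ⇒ south south south south two south two two

S ⇒ south U U   [S -> south U U]
south U U ⇒ south south S U   [U -> south S]
south south S U ⇒ south south U U   [S -> U]
south south U U ⇒ south south south S U   [U -> south S]
south south south S U ⇒ south south south south U U U   [S -> south U U]
south south south south U U U ⇒ south south south south two U U   [U -> two]
south south south south two U U ⇒ south south south south two south S U   [U -> south S]
south south south south two south S U ⇒ south south south south two south U U   [S -> U]
south south south south two south U U ⇒ south south south south two south two U   [U -> two]
south south south south two south two U ⇒ south south south south two south two two   [U -> two]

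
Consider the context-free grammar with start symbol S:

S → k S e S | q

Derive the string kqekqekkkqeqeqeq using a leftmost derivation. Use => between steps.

S=>kSeS=>kqeS=>kqekSeS=>kqekqeS=>kqekqekSeS=>kqekqekkSeSeS=>kqekqekkkSeSeSeS=>kqekqekkkqeSeSeS=>kqekqekkkqeqeSeS=>kqekqekkkqeqeqeS=>kqekqekkkqeqeqeq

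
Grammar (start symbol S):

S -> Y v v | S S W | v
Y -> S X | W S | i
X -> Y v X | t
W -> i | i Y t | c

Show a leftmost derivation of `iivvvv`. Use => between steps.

S => Yvv => WSvv => iSvv => iYvvvv => iivvvv

S => Yvv   [S -> Y v v]
Yvv => WSvv   [Y -> W S]
WSvv => iSvv   [W -> i]
iSvv => iYvvvv   [S -> Y v v]
iYvvvv => iivvvv   [Y -> i]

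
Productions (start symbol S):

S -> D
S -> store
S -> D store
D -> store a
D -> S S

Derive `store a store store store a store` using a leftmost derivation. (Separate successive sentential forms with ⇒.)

S ⇒ D store   [S -> D store]
D store ⇒ S S store   [D -> S S]
S S store ⇒ D S store   [S -> D]
D S store ⇒ S S S store   [D -> S S]
S S S store ⇒ D store S S store   [S -> D store]
D store S S store ⇒ store a store S S store   [D -> store a]
store a store S S store ⇒ store a store store S store   [S -> store]
store a store store S store ⇒ store a store store D store   [S -> D]
store a store store D store ⇒ store a store store store a store   [D -> store a]

S ⇒ D store ⇒ S S store ⇒ D S store ⇒ S S S store ⇒ D store S S store ⇒ store a store S S store ⇒ store a store store S store ⇒ store a store store D store ⇒ store a store store store a store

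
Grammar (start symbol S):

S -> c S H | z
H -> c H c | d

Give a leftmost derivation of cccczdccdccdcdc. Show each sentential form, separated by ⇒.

S ⇒ cSH ⇒ ccSHH ⇒ cccSHHH ⇒ ccccSHHHH ⇒ cccczHHHH ⇒ cccczdHHH ⇒ cccczdcHcHH ⇒ cccczdccHccHH ⇒ cccczdccdccHH ⇒ cccczdccdccdH ⇒ cccczdccdccdcHc ⇒ cccczdccdccdcdc

S ⇒ cSH   [S -> c S H]
cSH ⇒ ccSHH   [S -> c S H]
ccSHH ⇒ cccSHHH   [S -> c S H]
cccSHHH ⇒ ccccSHHHH   [S -> c S H]
ccccSHHHH ⇒ cccczHHHH   [S -> z]
cccczHHHH ⇒ cccczdHHH   [H -> d]
cccczdHHH ⇒ cccczdcHcHH   [H -> c H c]
cccczdcHcHH ⇒ cccczdccHccHH   [H -> c H c]
cccczdccHccHH ⇒ cccczdccdccHH   [H -> d]
cccczdccdccHH ⇒ cccczdccdccdH   [H -> d]
cccczdccdccdH ⇒ cccczdccdccdcHc   [H -> c H c]
cccczdccdccdcHc ⇒ cccczdccdccdcdc   [H -> d]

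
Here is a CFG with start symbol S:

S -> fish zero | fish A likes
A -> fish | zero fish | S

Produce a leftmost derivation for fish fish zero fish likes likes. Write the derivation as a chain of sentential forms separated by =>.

S => fish A likes => fish S likes => fish fish A likes likes => fish fish zero fish likes likes

S => fish A likes   [S -> fish A likes]
fish A likes => fish S likes   [A -> S]
fish S likes => fish fish A likes likes   [S -> fish A likes]
fish fish A likes likes => fish fish zero fish likes likes   [A -> zero fish]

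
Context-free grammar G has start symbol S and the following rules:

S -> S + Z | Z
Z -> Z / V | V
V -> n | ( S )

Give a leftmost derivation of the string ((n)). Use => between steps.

S => Z => V => (S) => (Z) => (V) => ((S)) => ((Z)) => ((V)) => ((n))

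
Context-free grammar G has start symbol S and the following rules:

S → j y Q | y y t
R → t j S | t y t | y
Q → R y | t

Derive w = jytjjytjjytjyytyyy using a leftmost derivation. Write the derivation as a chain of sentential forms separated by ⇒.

S ⇒ jyQ ⇒ jyRy ⇒ jytjSy ⇒ jytjjyQy ⇒ jytjjyRyy ⇒ jytjjytjSyy ⇒ jytjjytjjyQyy ⇒ jytjjytjjyRyyy ⇒ jytjjytjjytjSyyy ⇒ jytjjytjjytjyytyyy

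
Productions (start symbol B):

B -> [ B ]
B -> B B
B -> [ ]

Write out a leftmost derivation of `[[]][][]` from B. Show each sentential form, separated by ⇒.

B ⇒ BB ⇒ BBB ⇒ [B]BB ⇒ [[]]BB ⇒ [[]][]B ⇒ [[]][][]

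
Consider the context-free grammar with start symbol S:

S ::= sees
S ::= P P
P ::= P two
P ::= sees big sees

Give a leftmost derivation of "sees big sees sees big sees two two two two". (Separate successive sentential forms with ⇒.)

S ⇒ P P ⇒ sees big sees P ⇒ sees big sees P two ⇒ sees big sees P two two ⇒ sees big sees P two two two ⇒ sees big sees P two two two two ⇒ sees big sees sees big sees two two two two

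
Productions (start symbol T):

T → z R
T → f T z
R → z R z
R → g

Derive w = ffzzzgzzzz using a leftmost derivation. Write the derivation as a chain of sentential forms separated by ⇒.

T ⇒ fTz ⇒ ffTzz ⇒ ffzRzz ⇒ ffzzRzzz ⇒ ffzzzRzzzz ⇒ ffzzzgzzzz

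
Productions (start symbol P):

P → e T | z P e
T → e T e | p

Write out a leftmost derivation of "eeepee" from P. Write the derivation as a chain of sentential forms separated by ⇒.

P ⇒ eT ⇒ eeTe ⇒ eeeTee ⇒ eeepee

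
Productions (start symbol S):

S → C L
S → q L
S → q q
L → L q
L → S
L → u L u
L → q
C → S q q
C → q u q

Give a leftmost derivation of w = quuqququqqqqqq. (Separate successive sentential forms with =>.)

S => CL => SqqL => CLqqL => SqqLqqL => qLqqLqqL => quLuqqLqqL => quLquqqLqqL => quuLuquqqLqqL => quuLququqqLqqL => quuqququqqLqqL => quuqququqqqqqL => quuqququqqqqqq

S => CL   [S → C L]
CL => SqqL   [C → S q q]
SqqL => CLqqL   [S → C L]
CLqqL => SqqLqqL   [C → S q q]
SqqLqqL => qLqqLqqL   [S → q L]
qLqqLqqL => quLuqqLqqL   [L → u L u]
quLuqqLqqL => quLquqqLqqL   [L → L q]
quLquqqLqqL => quuLuquqqLqqL   [L → u L u]
quuLuquqqLqqL => quuLququqqLqqL   [L → L q]
quuLququqqLqqL => quuqququqqLqqL   [L → q]
quuqququqqLqqL => quuqququqqqqqL   [L → q]
quuqququqqqqqL => quuqququqqqqqq   [L → q]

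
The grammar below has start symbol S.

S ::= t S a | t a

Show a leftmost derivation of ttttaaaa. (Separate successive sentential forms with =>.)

S => tSa   [S ::= t S a]
tSa => ttSaa   [S ::= t S a]
ttSaa => tttSaaa   [S ::= t S a]
tttSaaa => ttttaaaa   [S ::= t a]

S => tSa => ttSaa => tttSaaa => ttttaaaa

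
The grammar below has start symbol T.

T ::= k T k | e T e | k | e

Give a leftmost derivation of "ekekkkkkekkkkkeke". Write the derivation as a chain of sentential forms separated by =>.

T => eTe   [T ::= e T e]
eTe => ekTke   [T ::= k T k]
ekTke => ekeTeke   [T ::= e T e]
ekeTeke => ekekTkeke   [T ::= k T k]
ekekTkeke => ekekkTkkeke   [T ::= k T k]
ekekkTkkeke => ekekkkTkkkeke   [T ::= k T k]
ekekkkTkkkeke => ekekkkkTkkkkeke   [T ::= k T k]
ekekkkkTkkkkeke => ekekkkkkTkkkkkeke   [T ::= k T k]
ekekkkkkTkkkkkeke => ekekkkkkekkkkkeke   [T ::= e]

T=>eTe=>ekTke=>ekeTeke=>ekekTkeke=>ekekkTkkeke=>ekekkkTkkkeke=>ekekkkkTkkkkeke=>ekekkkkkTkkkkkeke=>ekekkkkkekkkkkeke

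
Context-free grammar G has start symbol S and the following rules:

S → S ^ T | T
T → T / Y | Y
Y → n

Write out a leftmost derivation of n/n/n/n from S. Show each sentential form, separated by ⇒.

S ⇒ T   [S → T]
T ⇒ T/Y   [T → T / Y]
T/Y ⇒ T/Y/Y   [T → T / Y]
T/Y/Y ⇒ T/Y/Y/Y   [T → T / Y]
T/Y/Y/Y ⇒ Y/Y/Y/Y   [T → Y]
Y/Y/Y/Y ⇒ n/Y/Y/Y   [Y → n]
n/Y/Y/Y ⇒ n/n/Y/Y   [Y → n]
n/n/Y/Y ⇒ n/n/n/Y   [Y → n]
n/n/n/Y ⇒ n/n/n/n   [Y → n]

S ⇒ T ⇒ T/Y ⇒ T/Y/Y ⇒ T/Y/Y/Y ⇒ Y/Y/Y/Y ⇒ n/Y/Y/Y ⇒ n/n/Y/Y ⇒ n/n/n/Y ⇒ n/n/n/n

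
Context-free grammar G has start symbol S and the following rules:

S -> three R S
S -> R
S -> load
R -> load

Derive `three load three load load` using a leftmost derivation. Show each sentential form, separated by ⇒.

S ⇒ three R S ⇒ three load S ⇒ three load three R S ⇒ three load three load S ⇒ three load three load R ⇒ three load three load load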